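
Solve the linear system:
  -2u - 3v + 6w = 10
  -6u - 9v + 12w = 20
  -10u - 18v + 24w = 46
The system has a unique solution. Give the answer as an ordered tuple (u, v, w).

Form the augmented matrix and row-reduce:
  [  -2   -3   6  |  10 ]
  [  -6   -9  12  |  20 ]
  [ -10  -18  24  |  46 ]
Multiply ρ1 by -1/2.
Add 6 times ρ1 to ρ2.
Add 10 times ρ1 to ρ3.
Swap ρ2 and ρ3.
Multiply ρ2 by -1/3.
Multiply ρ3 by -1/6.
Subtract 2 times ρ3 from ρ2.
Add 3 times ρ3 to ρ1.
Subtract 3/2 times ρ2 from ρ1.
Reading off the last column: u = 3, v = -2, w = 5/3.

(3, -2, 5/3)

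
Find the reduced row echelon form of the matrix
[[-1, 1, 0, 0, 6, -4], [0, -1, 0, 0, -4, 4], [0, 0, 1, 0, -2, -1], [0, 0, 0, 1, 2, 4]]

[[1, 0, 0, 0, -2, 0], [0, 1, 0, 0, 4, -4], [0, 0, 1, 0, -2, -1], [0, 0, 0, 1, 2, 4]]

R1 := -1·R1
  [ 1  -1  0  0  -6   4 ]
  [ 0  -1  0  0  -4   4 ]
  [ 0   0  1  0  -2  -1 ]
  [ 0   0  0  1   2   4 ]
R2 := -1·R2
  [ 1  -1  0  0  -6   4 ]
  [ 0   1  0  0   4  -4 ]
  [ 0   0  1  0  -2  -1 ]
  [ 0   0  0  1   2   4 ]
R1 := R1 + R2
  [ 1  0  0  0  -2   0 ]
  [ 0  1  0  0   4  -4 ]
  [ 0  0  1  0  -2  -1 ]
  [ 0  0  0  1   2   4 ]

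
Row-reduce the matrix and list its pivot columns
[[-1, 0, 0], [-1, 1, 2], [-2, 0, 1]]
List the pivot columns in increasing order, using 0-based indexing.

Multiply r1 by -1.
  [  1  0  0 ]
  [ -1  1  2 ]
  [ -2  0  1 ]
Add r1 to r2.
  [  1  0  0 ]
  [  0  1  2 ]
  [ -2  0  1 ]
Add 2 times r1 to r3.
  [ 1  0  0 ]
  [ 0  1  2 ]
  [ 0  0  1 ]
Subtract 2 times r3 from r2.
  [ 1  0  0 ]
  [ 0  1  0 ]
  [ 0  0  1 ]
Pivot columns are the columns containing a leading 1.

0, 1, 2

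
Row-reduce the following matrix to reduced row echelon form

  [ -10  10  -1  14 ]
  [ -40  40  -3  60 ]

Multiply R1 by -1/10.
  [   1  -1  1/10  -7/5 ]
  [ -40  40    -3    60 ]
Add 40 times R1 to R2.
  [ 1  -1  1/10  -7/5 ]
  [ 0   0     1     4 ]
Subtract 1/10 times R2 from R1.
  [ 1  -1  0  -9/5 ]
  [ 0   0  1     4 ]

[[1, -1, 0, -9/5], [0, 0, 1, 4]]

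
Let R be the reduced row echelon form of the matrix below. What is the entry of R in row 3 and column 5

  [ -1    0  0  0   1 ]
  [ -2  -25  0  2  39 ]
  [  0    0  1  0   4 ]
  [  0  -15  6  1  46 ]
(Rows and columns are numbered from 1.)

4

Multiply ρ1 by -1.
Add 2 times ρ1 to ρ2.
Multiply ρ2 by -1/25.
Add 15 times ρ2 to ρ4.
Subtract 6 times ρ3 from ρ4.
Multiply ρ4 by -5.
Add 2/25 times ρ4 to ρ2.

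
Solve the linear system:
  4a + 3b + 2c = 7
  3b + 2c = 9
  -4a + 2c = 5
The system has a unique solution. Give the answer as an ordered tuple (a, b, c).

(-1/2, 2, 3/2)

Form the augmented matrix and row-reduce:
  [  4  3  2  |  7 ]
  [  0  3  2  |  9 ]
  [ -4  0  2  |  5 ]
R1 -> 1/4·R1
  [  1  3/4  1/2  |  7/4 ]
  [  0    3    2  |    9 ]
  [ -4    0    2  |    5 ]
R3 -> R3 + 4·R1
  [ 1  3/4  1/2  |  7/4 ]
  [ 0    3    2  |    9 ]
  [ 0    3    4  |   12 ]
R2 -> 1/3·R2
  [ 1  3/4  1/2  |  7/4 ]
  [ 0    1  2/3  |    3 ]
  [ 0    3    4  |   12 ]
R3 -> R3 − 3·R2
  [ 1  3/4  1/2  |  7/4 ]
  [ 0    1  2/3  |    3 ]
  [ 0    0    2  |    3 ]
R3 -> 1/2·R3
  [ 1  3/4  1/2  |  7/4 ]
  [ 0    1  2/3  |    3 ]
  [ 0    0    1  |  3/2 ]
R2 -> R2 − 2/3·R3
  [ 1  3/4  1/2  |  7/4 ]
  [ 0    1    0  |    2 ]
  [ 0    0    1  |  3/2 ]
R1 -> R1 − 1/2·R3
  [ 1  3/4  0  |    1 ]
  [ 0    1  0  |    2 ]
  [ 0    0  1  |  3/2 ]
R1 -> R1 − 3/4·R2
  [ 1  0  0  |  -1/2 ]
  [ 0  1  0  |     2 ]
  [ 0  0  1  |   3/2 ]
Reading off the last column: a = -1/2, b = 2, c = 3/2.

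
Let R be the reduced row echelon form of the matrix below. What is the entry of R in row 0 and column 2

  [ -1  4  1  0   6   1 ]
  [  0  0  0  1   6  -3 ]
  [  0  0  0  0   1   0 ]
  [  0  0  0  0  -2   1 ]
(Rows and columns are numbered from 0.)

ρ1 ← -1·ρ1
  [ 1  -4  -1  0  -6  -1 ]
  [ 0   0   0  1   6  -3 ]
  [ 0   0   0  0   1   0 ]
  [ 0   0   0  0  -2   1 ]
ρ4 ← ρ4 + 2·ρ3
  [ 1  -4  -1  0  -6  -1 ]
  [ 0   0   0  1   6  -3 ]
  [ 0   0   0  0   1   0 ]
  [ 0   0   0  0   0   1 ]
ρ2 ← ρ2 + 3·ρ4
  [ 1  -4  -1  0  -6  -1 ]
  [ 0   0   0  1   6   0 ]
  [ 0   0   0  0   1   0 ]
  [ 0   0   0  0   0   1 ]
ρ1 ← ρ1 + ρ4
  [ 1  -4  -1  0  -6  0 ]
  [ 0   0   0  1   6  0 ]
  [ 0   0   0  0   1  0 ]
  [ 0   0   0  0   0  1 ]
ρ2 ← ρ2 − 6·ρ3
  [ 1  -4  -1  0  -6  0 ]
  [ 0   0   0  1   0  0 ]
  [ 0   0   0  0   1  0 ]
  [ 0   0   0  0   0  1 ]
ρ1 ← ρ1 + 6·ρ3
  [ 1  -4  -1  0  0  0 ]
  [ 0   0   0  1  0  0 ]
  [ 0   0   0  0  1  0 ]
  [ 0   0   0  0  0  1 ]

-1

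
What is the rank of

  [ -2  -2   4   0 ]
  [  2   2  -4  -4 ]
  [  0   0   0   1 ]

rank = 2

R1 ← -1/2·R1
  [ 1  1  -2   0 ]
  [ 2  2  -4  -4 ]
  [ 0  0   0   1 ]
R2 ← R2 − 2·R1
  [ 1  1  -2   0 ]
  [ 0  0   0  -4 ]
  [ 0  0   0   1 ]
R2 ← -1/4·R2
  [ 1  1  -2  0 ]
  [ 0  0   0  1 ]
  [ 0  0   0  1 ]
R3 ← R3 − R2
  [ 1  1  -2  0 ]
  [ 0  0   0  1 ]
  [ 0  0   0  0 ]
The reduced form has 2 nonzero rows.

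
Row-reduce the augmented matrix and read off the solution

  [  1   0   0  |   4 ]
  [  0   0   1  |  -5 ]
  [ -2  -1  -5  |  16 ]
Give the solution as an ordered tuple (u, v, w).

R3 := R3 + 2·R1
  [ 1   0   0  |   4 ]
  [ 0   0   1  |  -5 ]
  [ 0  -1  -5  |  24 ]
R2 <=> R3
  [ 1   0   0  |   4 ]
  [ 0  -1  -5  |  24 ]
  [ 0   0   1  |  -5 ]
R2 := -1·R2
  [ 1  0  0  |    4 ]
  [ 0  1  5  |  -24 ]
  [ 0  0  1  |   -5 ]
R2 := R2 − 5·R3
  [ 1  0  0  |   4 ]
  [ 0  1  0  |   1 ]
  [ 0  0  1  |  -5 ]
Reading off the last column: u = 4, v = 1, w = -5.

(4, 1, -5)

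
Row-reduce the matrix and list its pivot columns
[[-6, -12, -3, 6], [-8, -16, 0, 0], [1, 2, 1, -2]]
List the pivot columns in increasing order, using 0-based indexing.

0, 2

ρ1 -> -1/6·ρ1
  [  1    2  1/2  -1 ]
  [ -8  -16    0   0 ]
  [  1    2    1  -2 ]
ρ2 -> ρ2 + 8·ρ1
  [ 1  2  1/2  -1 ]
  [ 0  0    4  -8 ]
  [ 1  2    1  -2 ]
ρ3 -> ρ3 − ρ1
  [ 1  2  1/2  -1 ]
  [ 0  0    4  -8 ]
  [ 0  0  1/2  -1 ]
ρ2 -> 1/4·ρ2
  [ 1  2  1/2  -1 ]
  [ 0  0    1  -2 ]
  [ 0  0  1/2  -1 ]
ρ3 -> ρ3 − 1/2·ρ2
  [ 1  2  1/2  -1 ]
  [ 0  0    1  -2 ]
  [ 0  0    0   0 ]
ρ1 -> ρ1 − 1/2·ρ2
  [ 1  2  0   0 ]
  [ 0  0  1  -2 ]
  [ 0  0  0   0 ]
Pivot columns are the columns containing a leading 1.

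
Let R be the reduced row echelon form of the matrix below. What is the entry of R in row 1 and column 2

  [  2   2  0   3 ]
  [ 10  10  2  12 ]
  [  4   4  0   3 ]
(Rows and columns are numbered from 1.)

1

R1 := 1/2·R1
  [  1   1  0  3/2 ]
  [ 10  10  2   12 ]
  [  4   4  0    3 ]
R2 := R2 − 10·R1
  [ 1  1  0  3/2 ]
  [ 0  0  2   -3 ]
  [ 4  4  0    3 ]
R3 := R3 − 4·R1
  [ 1  1  0  3/2 ]
  [ 0  0  2   -3 ]
  [ 0  0  0   -3 ]
R2 := 1/2·R2
  [ 1  1  0   3/2 ]
  [ 0  0  1  -3/2 ]
  [ 0  0  0    -3 ]
R3 := -1/3·R3
  [ 1  1  0   3/2 ]
  [ 0  0  1  -3/2 ]
  [ 0  0  0     1 ]
R2 := R2 + 3/2·R3
  [ 1  1  0  3/2 ]
  [ 0  0  1    0 ]
  [ 0  0  0    1 ]
R1 := R1 − 3/2·R3
  [ 1  1  0  0 ]
  [ 0  0  1  0 ]
  [ 0  0  0  1 ]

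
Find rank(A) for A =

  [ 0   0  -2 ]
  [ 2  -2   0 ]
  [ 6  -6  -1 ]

ρ1 <=> ρ2
ρ1 -> 1/2·ρ1
ρ3 -> ρ3 − 6·ρ1
ρ2 -> -1/2·ρ2
ρ3 -> ρ3 + ρ2
The reduced form has 2 nonzero rows.

rank = 2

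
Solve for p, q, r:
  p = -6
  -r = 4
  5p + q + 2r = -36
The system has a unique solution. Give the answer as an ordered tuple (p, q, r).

(-6, 2, -4)

Form the augmented matrix and row-reduce:
  [ 1  0   0  |   -6 ]
  [ 0  0  -1  |    4 ]
  [ 5  1   2  |  -36 ]
ρ3 -> ρ3 − 5·ρ1
  [ 1  0   0  |  -6 ]
  [ 0  0  -1  |   4 ]
  [ 0  1   2  |  -6 ]
ρ2 ↔ ρ3
  [ 1  0   0  |  -6 ]
  [ 0  1   2  |  -6 ]
  [ 0  0  -1  |   4 ]
ρ3 -> -1·ρ3
  [ 1  0  0  |  -6 ]
  [ 0  1  2  |  -6 ]
  [ 0  0  1  |  -4 ]
ρ2 -> ρ2 − 2·ρ3
  [ 1  0  0  |  -6 ]
  [ 0  1  0  |   2 ]
  [ 0  0  1  |  -4 ]
Reading off the last column: p = -6, q = 2, r = -4.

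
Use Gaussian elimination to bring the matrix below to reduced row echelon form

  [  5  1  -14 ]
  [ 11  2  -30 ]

[[1, 0, -2], [0, 1, -4]]

R1 ← 1/5·R1
  [  1  1/5  -14/5 ]
  [ 11    2    -30 ]
R2 ← R2 − 11·R1
  [ 1   1/5  -14/5 ]
  [ 0  -1/5    4/5 ]
R2 ← -5·R2
  [ 1  1/5  -14/5 ]
  [ 0    1     -4 ]
R1 ← R1 − 1/5·R2
  [ 1  0  -2 ]
  [ 0  1  -4 ]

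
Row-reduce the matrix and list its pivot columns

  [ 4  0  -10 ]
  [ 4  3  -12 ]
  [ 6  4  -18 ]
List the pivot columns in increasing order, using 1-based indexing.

ρ1 -> 1/4·ρ1
  [ 1  0  -5/2 ]
  [ 4  3   -12 ]
  [ 6  4   -18 ]
ρ2 -> ρ2 − 4·ρ1
  [ 1  0  -5/2 ]
  [ 0  3    -2 ]
  [ 6  4   -18 ]
ρ3 -> ρ3 − 6·ρ1
  [ 1  0  -5/2 ]
  [ 0  3    -2 ]
  [ 0  4    -3 ]
ρ2 -> 1/3·ρ2
  [ 1  0  -5/2 ]
  [ 0  1  -2/3 ]
  [ 0  4    -3 ]
ρ3 -> ρ3 − 4·ρ2
  [ 1  0  -5/2 ]
  [ 0  1  -2/3 ]
  [ 0  0  -1/3 ]
ρ3 -> -3·ρ3
  [ 1  0  -5/2 ]
  [ 0  1  -2/3 ]
  [ 0  0     1 ]
ρ2 -> ρ2 + 2/3·ρ3
  [ 1  0  -5/2 ]
  [ 0  1     0 ]
  [ 0  0     1 ]
ρ1 -> ρ1 + 5/2·ρ3
  [ 1  0  0 ]
  [ 0  1  0 ]
  [ 0  0  1 ]
Pivot columns are the columns containing a leading 1.

1, 2, 3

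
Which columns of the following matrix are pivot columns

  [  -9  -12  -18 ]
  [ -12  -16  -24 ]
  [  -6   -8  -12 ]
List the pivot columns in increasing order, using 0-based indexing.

0

Multiply R1 by -1/9.
Add 12 times R1 to R2.
Add 6 times R1 to R3.
Pivot columns are the columns containing a leading 1.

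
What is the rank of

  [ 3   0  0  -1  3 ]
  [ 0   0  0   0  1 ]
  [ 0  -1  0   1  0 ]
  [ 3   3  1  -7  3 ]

ρ1 -> 1/3·ρ1
  [ 1   0  0  -1/3  1 ]
  [ 0   0  0     0  1 ]
  [ 0  -1  0     1  0 ]
  [ 3   3  1    -7  3 ]
ρ4 -> ρ4 − 3·ρ1
  [ 1   0  0  -1/3  1 ]
  [ 0   0  0     0  1 ]
  [ 0  -1  0     1  0 ]
  [ 0   3  1    -6  0 ]
ρ2 <-> ρ3
  [ 1   0  0  -1/3  1 ]
  [ 0  -1  0     1  0 ]
  [ 0   0  0     0  1 ]
  [ 0   3  1    -6  0 ]
ρ2 -> -1·ρ2
  [ 1  0  0  -1/3  1 ]
  [ 0  1  0    -1  0 ]
  [ 0  0  0     0  1 ]
  [ 0  3  1    -6  0 ]
ρ4 -> ρ4 − 3·ρ2
  [ 1  0  0  -1/3  1 ]
  [ 0  1  0    -1  0 ]
  [ 0  0  0     0  1 ]
  [ 0  0  1    -3  0 ]
ρ3 <-> ρ4
  [ 1  0  0  -1/3  1 ]
  [ 0  1  0    -1  0 ]
  [ 0  0  1    -3  0 ]
  [ 0  0  0     0  1 ]
ρ1 -> ρ1 − ρ4
  [ 1  0  0  -1/3  0 ]
  [ 0  1  0    -1  0 ]
  [ 0  0  1    -3  0 ]
  [ 0  0  0     0  1 ]
The reduced form has 4 nonzero rows.

rank = 4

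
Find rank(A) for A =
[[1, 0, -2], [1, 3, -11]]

rank = 2

r2 ← r2 − r1
  [ 1  0  -2 ]
  [ 0  3  -9 ]
r2 ← 1/3·r2
  [ 1  0  -2 ]
  [ 0  1  -3 ]
The reduced form has 2 nonzero rows.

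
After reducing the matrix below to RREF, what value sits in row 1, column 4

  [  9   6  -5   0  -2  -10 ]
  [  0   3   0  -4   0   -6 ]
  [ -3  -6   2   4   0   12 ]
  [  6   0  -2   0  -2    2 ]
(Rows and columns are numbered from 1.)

R1 := 1/9·R1
  [  1  2/3  -5/9   0  -2/9  -10/9 ]
  [  0    3     0  -4     0     -6 ]
  [ -3   -6     2   4     0     12 ]
  [  6    0    -2   0    -2      2 ]
R3 := R3 + 3·R1
  [ 1  2/3  -5/9   0  -2/9  -10/9 ]
  [ 0    3     0  -4     0     -6 ]
  [ 0   -4   1/3   4  -2/3   26/3 ]
  [ 6    0    -2   0    -2      2 ]
R4 := R4 − 6·R1
  [ 1  2/3  -5/9   0  -2/9  -10/9 ]
  [ 0    3     0  -4     0     -6 ]
  [ 0   -4   1/3   4  -2/3   26/3 ]
  [ 0   -4   4/3   0  -2/3   26/3 ]
R2 := 1/3·R2
  [ 1  2/3  -5/9     0  -2/9  -10/9 ]
  [ 0    1     0  -4/3     0     -2 ]
  [ 0   -4   1/3     4  -2/3   26/3 ]
  [ 0   -4   4/3     0  -2/3   26/3 ]
R3 := R3 + 4·R2
  [ 1  2/3  -5/9     0  -2/9  -10/9 ]
  [ 0    1     0  -4/3     0     -2 ]
  [ 0    0   1/3  -4/3  -2/3    2/3 ]
  [ 0   -4   4/3     0  -2/3   26/3 ]
R4 := R4 + 4·R2
  [ 1  2/3  -5/9      0  -2/9  -10/9 ]
  [ 0    1     0   -4/3     0     -2 ]
  [ 0    0   1/3   -4/3  -2/3    2/3 ]
  [ 0    0   4/3  -16/3  -2/3    2/3 ]
R3 := 3·R3
  [ 1  2/3  -5/9      0  -2/9  -10/9 ]
  [ 0    1     0   -4/3     0     -2 ]
  [ 0    0     1     -4    -2      2 ]
  [ 0    0   4/3  -16/3  -2/3    2/3 ]
R4 := R4 − 4/3·R3
  [ 1  2/3  -5/9     0  -2/9  -10/9 ]
  [ 0    1     0  -4/3     0     -2 ]
  [ 0    0     1    -4    -2      2 ]
  [ 0    0     0     0     2     -2 ]
R4 := 1/2·R4
  [ 1  2/3  -5/9     0  -2/9  -10/9 ]
  [ 0    1     0  -4/3     0     -2 ]
  [ 0    0     1    -4    -2      2 ]
  [ 0    0     0     0     1     -1 ]
R3 := R3 + 2·R4
  [ 1  2/3  -5/9     0  -2/9  -10/9 ]
  [ 0    1     0  -4/3     0     -2 ]
  [ 0    0     1    -4     0      0 ]
  [ 0    0     0     0     1     -1 ]
R1 := R1 + 2/9·R4
  [ 1  2/3  -5/9     0  0  -4/3 ]
  [ 0    1     0  -4/3  0    -2 ]
  [ 0    0     1    -4  0     0 ]
  [ 0    0     0     0  1    -1 ]
R1 := R1 + 5/9·R3
  [ 1  2/3  0  -20/9  0  -4/3 ]
  [ 0    1  0   -4/3  0    -2 ]
  [ 0    0  1     -4  0     0 ]
  [ 0    0  0      0  1    -1 ]
R1 := R1 − 2/3·R2
  [ 1  0  0  -4/3  0   0 ]
  [ 0  1  0  -4/3  0  -2 ]
  [ 0  0  1    -4  0   0 ]
  [ 0  0  0     0  1  -1 ]

-4/3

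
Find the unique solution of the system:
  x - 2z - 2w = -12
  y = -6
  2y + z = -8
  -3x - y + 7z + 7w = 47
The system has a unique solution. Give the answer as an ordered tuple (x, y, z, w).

Form the augmented matrix and row-reduce:
  [  1   0  -2  -2  |  -12 ]
  [  0   1   0   0  |   -6 ]
  [  0   2   1   0  |   -8 ]
  [ -3  -1   7   7  |   47 ]
R4 := R4 + 3·R1
  [ 1   0  -2  -2  |  -12 ]
  [ 0   1   0   0  |   -6 ]
  [ 0   2   1   0  |   -8 ]
  [ 0  -1   1   1  |   11 ]
R3 := R3 − 2·R2
  [ 1   0  -2  -2  |  -12 ]
  [ 0   1   0   0  |   -6 ]
  [ 0   0   1   0  |    4 ]
  [ 0  -1   1   1  |   11 ]
R4 := R4 + R2
  [ 1  0  -2  -2  |  -12 ]
  [ 0  1   0   0  |   -6 ]
  [ 0  0   1   0  |    4 ]
  [ 0  0   1   1  |    5 ]
R4 := R4 − R3
  [ 1  0  -2  -2  |  -12 ]
  [ 0  1   0   0  |   -6 ]
  [ 0  0   1   0  |    4 ]
  [ 0  0   0   1  |    1 ]
R1 := R1 + 2·R4
  [ 1  0  -2  0  |  -10 ]
  [ 0  1   0  0  |   -6 ]
  [ 0  0   1  0  |    4 ]
  [ 0  0   0  1  |    1 ]
R1 := R1 + 2·R3
  [ 1  0  0  0  |  -2 ]
  [ 0  1  0  0  |  -6 ]
  [ 0  0  1  0  |   4 ]
  [ 0  0  0  1  |   1 ]
Reading off the last column: x = -2, y = -6, z = 4, w = 1.

(-2, -6, 4, 1)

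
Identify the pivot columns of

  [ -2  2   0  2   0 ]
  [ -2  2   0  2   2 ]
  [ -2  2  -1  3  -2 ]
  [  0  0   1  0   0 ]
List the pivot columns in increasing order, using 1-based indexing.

R1 → -1/2·R1
  [  1  -1   0  -1   0 ]
  [ -2   2   0   2   2 ]
  [ -2   2  -1   3  -2 ]
  [  0   0   1   0   0 ]
R2 → R2 + 2·R1
  [  1  -1   0  -1   0 ]
  [  0   0   0   0   2 ]
  [ -2   2  -1   3  -2 ]
  [  0   0   1   0   0 ]
R3 → R3 + 2·R1
  [ 1  -1   0  -1   0 ]
  [ 0   0   0   0   2 ]
  [ 0   0  -1   1  -2 ]
  [ 0   0   1   0   0 ]
R2 <=> R3
  [ 1  -1   0  -1   0 ]
  [ 0   0  -1   1  -2 ]
  [ 0   0   0   0   2 ]
  [ 0   0   1   0   0 ]
R2 → -1·R2
  [ 1  -1  0  -1  0 ]
  [ 0   0  1  -1  2 ]
  [ 0   0  0   0  2 ]
  [ 0   0  1   0  0 ]
R4 → R4 − R2
  [ 1  -1  0  -1   0 ]
  [ 0   0  1  -1   2 ]
  [ 0   0  0   0   2 ]
  [ 0   0  0   1  -2 ]
R3 <=> R4
  [ 1  -1  0  -1   0 ]
  [ 0   0  1  -1   2 ]
  [ 0   0  0   1  -2 ]
  [ 0   0  0   0   2 ]
R4 → 1/2·R4
  [ 1  -1  0  -1   0 ]
  [ 0   0  1  -1   2 ]
  [ 0   0  0   1  -2 ]
  [ 0   0  0   0   1 ]
R3 → R3 + 2·R4
  [ 1  -1  0  -1  0 ]
  [ 0   0  1  -1  2 ]
  [ 0   0  0   1  0 ]
  [ 0   0  0   0  1 ]
R2 → R2 − 2·R4
  [ 1  -1  0  -1  0 ]
  [ 0   0  1  -1  0 ]
  [ 0   0  0   1  0 ]
  [ 0   0  0   0  1 ]
R2 → R2 + R3
  [ 1  -1  0  -1  0 ]
  [ 0   0  1   0  0 ]
  [ 0   0  0   1  0 ]
  [ 0   0  0   0  1 ]
R1 → R1 + R3
  [ 1  -1  0  0  0 ]
  [ 0   0  1  0  0 ]
  [ 0   0  0  1  0 ]
  [ 0   0  0  0  1 ]
Pivot columns are the columns containing a leading 1.

1, 3, 4, 5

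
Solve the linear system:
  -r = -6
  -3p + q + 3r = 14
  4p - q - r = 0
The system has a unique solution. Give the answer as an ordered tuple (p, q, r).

Form the augmented matrix and row-reduce:
  [  0   0  -1  |  -6 ]
  [ -3   1   3  |  14 ]
  [  4  -1  -1  |   0 ]
R1 <-> R2
  [ -3   1   3  |  14 ]
  [  0   0  -1  |  -6 ]
  [  4  -1  -1  |   0 ]
R1 -> -1/3·R1
  [ 1  -1/3  -1  |  -14/3 ]
  [ 0     0  -1  |     -6 ]
  [ 4    -1  -1  |      0 ]
R3 -> R3 − 4·R1
  [ 1  -1/3  -1  |  -14/3 ]
  [ 0     0  -1  |     -6 ]
  [ 0   1/3   3  |   56/3 ]
R2 <-> R3
  [ 1  -1/3  -1  |  -14/3 ]
  [ 0   1/3   3  |   56/3 ]
  [ 0     0  -1  |     -6 ]
R2 -> 3·R2
  [ 1  -1/3  -1  |  -14/3 ]
  [ 0     1   9  |     56 ]
  [ 0     0  -1  |     -6 ]
R3 -> -1·R3
  [ 1  -1/3  -1  |  -14/3 ]
  [ 0     1   9  |     56 ]
  [ 0     0   1  |      6 ]
R2 -> R2 − 9·R3
  [ 1  -1/3  -1  |  -14/3 ]
  [ 0     1   0  |      2 ]
  [ 0     0   1  |      6 ]
R1 -> R1 + R3
  [ 1  -1/3  0  |  4/3 ]
  [ 0     1  0  |    2 ]
  [ 0     0  1  |    6 ]
R1 -> R1 + 1/3·R2
  [ 1  0  0  |  2 ]
  [ 0  1  0  |  2 ]
  [ 0  0  1  |  6 ]
Reading off the last column: p = 2, q = 2, r = 6.

(2, 2, 6)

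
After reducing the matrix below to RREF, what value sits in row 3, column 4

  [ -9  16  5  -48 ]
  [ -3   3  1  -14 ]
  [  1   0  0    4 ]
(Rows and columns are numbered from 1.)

4

R1 → -1/9·R1
  [  1  -16/9  -5/9  16/3 ]
  [ -3      3     1   -14 ]
  [  1      0     0     4 ]
R2 → R2 + 3·R1
  [ 1  -16/9  -5/9  16/3 ]
  [ 0   -7/3  -2/3     2 ]
  [ 1      0     0     4 ]
R3 → R3 − R1
  [ 1  -16/9  -5/9  16/3 ]
  [ 0   -7/3  -2/3     2 ]
  [ 0   16/9   5/9  -4/3 ]
R2 → -3/7·R2
  [ 1  -16/9  -5/9  16/3 ]
  [ 0      1   2/7  -6/7 ]
  [ 0   16/9   5/9  -4/3 ]
R3 → R3 − 16/9·R2
  [ 1  -16/9  -5/9  16/3 ]
  [ 0      1   2/7  -6/7 ]
  [ 0      0  1/21  4/21 ]
R3 → 21·R3
  [ 1  -16/9  -5/9  16/3 ]
  [ 0      1   2/7  -6/7 ]
  [ 0      0     1     4 ]
R2 → R2 − 2/7·R3
  [ 1  -16/9  -5/9  16/3 ]
  [ 0      1     0    -2 ]
  [ 0      0     1     4 ]
R1 → R1 + 5/9·R3
  [ 1  -16/9  0  68/9 ]
  [ 0      1  0    -2 ]
  [ 0      0  1     4 ]
R1 → R1 + 16/9·R2
  [ 1  0  0   4 ]
  [ 0  1  0  -2 ]
  [ 0  0  1   4 ]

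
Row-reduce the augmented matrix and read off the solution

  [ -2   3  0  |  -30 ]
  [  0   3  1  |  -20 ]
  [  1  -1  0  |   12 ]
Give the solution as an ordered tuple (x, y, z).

ρ1 -> -1/2·ρ1
ρ3 -> ρ3 − ρ1
ρ2 -> 1/3·ρ2
ρ3 -> ρ3 − 1/2·ρ2
ρ3 -> -6·ρ3
ρ2 -> ρ2 − 1/3·ρ3
ρ1 -> ρ1 + 3/2·ρ2
Reading off the last column: x = 6, y = -6, z = -2.

(6, -6, -2)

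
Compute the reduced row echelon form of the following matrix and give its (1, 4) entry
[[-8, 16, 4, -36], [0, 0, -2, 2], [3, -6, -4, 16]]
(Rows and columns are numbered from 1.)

Multiply R1 by -1/8.
  [ 1  -2  -1/2  9/2 ]
  [ 0   0    -2    2 ]
  [ 3  -6    -4   16 ]
Subtract 3 times R1 from R3.
  [ 1  -2  -1/2  9/2 ]
  [ 0   0    -2    2 ]
  [ 0   0  -5/2  5/2 ]
Multiply R2 by -1/2.
  [ 1  -2  -1/2  9/2 ]
  [ 0   0     1   -1 ]
  [ 0   0  -5/2  5/2 ]
Add 5/2 times R2 to R3.
  [ 1  -2  -1/2  9/2 ]
  [ 0   0     1   -1 ]
  [ 0   0     0    0 ]
Add 1/2 times R2 to R1.
  [ 1  -2  0   4 ]
  [ 0   0  1  -1 ]
  [ 0   0  0   0 ]

4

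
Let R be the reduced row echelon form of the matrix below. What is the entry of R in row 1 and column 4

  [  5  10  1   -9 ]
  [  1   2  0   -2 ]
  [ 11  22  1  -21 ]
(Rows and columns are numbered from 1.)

R1 -> 1/5·R1
  [  1   2  1/5  -9/5 ]
  [  1   2    0    -2 ]
  [ 11  22    1   -21 ]
R2 -> R2 − R1
  [  1   2   1/5  -9/5 ]
  [  0   0  -1/5  -1/5 ]
  [ 11  22     1   -21 ]
R3 -> R3 − 11·R1
  [ 1  2   1/5  -9/5 ]
  [ 0  0  -1/5  -1/5 ]
  [ 0  0  -6/5  -6/5 ]
R2 -> -5·R2
  [ 1  2   1/5  -9/5 ]
  [ 0  0     1     1 ]
  [ 0  0  -6/5  -6/5 ]
R3 -> R3 + 6/5·R2
  [ 1  2  1/5  -9/5 ]
  [ 0  0    1     1 ]
  [ 0  0    0     0 ]
R1 -> R1 − 1/5·R2
  [ 1  2  0  -2 ]
  [ 0  0  1   1 ]
  [ 0  0  0   0 ]

-2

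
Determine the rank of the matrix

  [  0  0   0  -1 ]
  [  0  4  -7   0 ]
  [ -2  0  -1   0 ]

R1 <=> R3
  [ -2  0  -1   0 ]
  [  0  4  -7   0 ]
  [  0  0   0  -1 ]
R1 -> -1/2·R1
  [ 1  0  1/2   0 ]
  [ 0  4   -7   0 ]
  [ 0  0    0  -1 ]
R2 -> 1/4·R2
  [ 1  0   1/2   0 ]
  [ 0  1  -7/4   0 ]
  [ 0  0     0  -1 ]
R3 -> -1·R3
  [ 1  0   1/2  0 ]
  [ 0  1  -7/4  0 ]
  [ 0  0     0  1 ]
The reduced form has 3 nonzero rows.

rank = 3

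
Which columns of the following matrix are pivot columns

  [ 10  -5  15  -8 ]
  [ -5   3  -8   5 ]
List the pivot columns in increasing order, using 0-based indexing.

0, 1

Multiply R1 by 1/10.
  [  1  -1/2  3/2  -4/5 ]
  [ -5     3   -8     5 ]
Add 5 times R1 to R2.
  [ 1  -1/2   3/2  -4/5 ]
  [ 0   1/2  -1/2     1 ]
Multiply R2 by 2.
  [ 1  -1/2  3/2  -4/5 ]
  [ 0     1   -1     2 ]
Add 1/2 times R2 to R1.
  [ 1  0   1  1/5 ]
  [ 0  1  -1    2 ]
Pivot columns are the columns containing a leading 1.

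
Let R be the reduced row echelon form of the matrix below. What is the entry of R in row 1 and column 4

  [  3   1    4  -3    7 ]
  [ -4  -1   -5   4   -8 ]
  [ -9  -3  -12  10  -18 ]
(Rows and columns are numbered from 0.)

R1 ← 1/3·R1
  [  1  1/3  4/3  -1  7/3 ]
  [ -4   -1   -5   4   -8 ]
  [ -9   -3  -12  10  -18 ]
R2 ← R2 + 4·R1
  [  1  1/3  4/3  -1  7/3 ]
  [  0  1/3  1/3   0  4/3 ]
  [ -9   -3  -12  10  -18 ]
R3 ← R3 + 9·R1
  [ 1  1/3  4/3  -1  7/3 ]
  [ 0  1/3  1/3   0  4/3 ]
  [ 0    0    0   1    3 ]
R2 ← 3·R2
  [ 1  1/3  4/3  -1  7/3 ]
  [ 0    1    1   0    4 ]
  [ 0    0    0   1    3 ]
R1 ← R1 + R3
  [ 1  1/3  4/3  0  16/3 ]
  [ 0    1    1  0     4 ]
  [ 0    0    0  1     3 ]
R1 ← R1 − 1/3·R2
  [ 1  0  1  0  4 ]
  [ 0  1  1  0  4 ]
  [ 0  0  0  1  3 ]

4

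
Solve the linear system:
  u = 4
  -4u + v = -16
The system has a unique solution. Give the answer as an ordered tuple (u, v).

(4, 0)

Form the augmented matrix and row-reduce:
  [  1  0  |    4 ]
  [ -4  1  |  -16 ]
Add 4 times ρ1 to ρ2.
Reading off the last column: u = 4, v = 0.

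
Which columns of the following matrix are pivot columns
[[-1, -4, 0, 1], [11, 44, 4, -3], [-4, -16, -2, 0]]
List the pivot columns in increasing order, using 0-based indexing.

0, 2

r1 → -1·r1
  [  1    4   0  -1 ]
  [ 11   44   4  -3 ]
  [ -4  -16  -2   0 ]
r2 → r2 − 11·r1
  [  1    4   0  -1 ]
  [  0    0   4   8 ]
  [ -4  -16  -2   0 ]
r3 → r3 + 4·r1
  [ 1  4   0  -1 ]
  [ 0  0   4   8 ]
  [ 0  0  -2  -4 ]
r2 → 1/4·r2
  [ 1  4   0  -1 ]
  [ 0  0   1   2 ]
  [ 0  0  -2  -4 ]
r3 → r3 + 2·r2
  [ 1  4  0  -1 ]
  [ 0  0  1   2 ]
  [ 0  0  0   0 ]
Pivot columns are the columns containing a leading 1.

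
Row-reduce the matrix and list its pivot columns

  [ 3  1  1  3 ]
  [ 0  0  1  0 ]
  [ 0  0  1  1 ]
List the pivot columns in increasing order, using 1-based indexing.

r1 -> 1/3·r1
  [ 1  1/3  1/3  1 ]
  [ 0    0    1  0 ]
  [ 0    0    1  1 ]
r3 -> r3 − r2
  [ 1  1/3  1/3  1 ]
  [ 0    0    1  0 ]
  [ 0    0    0  1 ]
r1 -> r1 − r3
  [ 1  1/3  1/3  0 ]
  [ 0    0    1  0 ]
  [ 0    0    0  1 ]
r1 -> r1 − 1/3·r2
  [ 1  1/3  0  0 ]
  [ 0    0  1  0 ]
  [ 0    0  0  1 ]
Pivot columns are the columns containing a leading 1.

1, 3, 4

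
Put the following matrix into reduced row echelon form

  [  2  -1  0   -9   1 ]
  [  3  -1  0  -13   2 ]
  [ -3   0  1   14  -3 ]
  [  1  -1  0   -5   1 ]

ρ1 ← 1/2·ρ1
  [  1  -1/2  0  -9/2  1/2 ]
  [  3    -1  0   -13    2 ]
  [ -3     0  1    14   -3 ]
  [  1    -1  0    -5    1 ]
ρ2 ← ρ2 − 3·ρ1
  [  1  -1/2  0  -9/2  1/2 ]
  [  0   1/2  0   1/2  1/2 ]
  [ -3     0  1    14   -3 ]
  [  1    -1  0    -5    1 ]
ρ3 ← ρ3 + 3·ρ1
  [ 1  -1/2  0  -9/2   1/2 ]
  [ 0   1/2  0   1/2   1/2 ]
  [ 0  -3/2  1   1/2  -3/2 ]
  [ 1    -1  0    -5     1 ]
ρ4 ← ρ4 − ρ1
  [ 1  -1/2  0  -9/2   1/2 ]
  [ 0   1/2  0   1/2   1/2 ]
  [ 0  -3/2  1   1/2  -3/2 ]
  [ 0  -1/2  0  -1/2   1/2 ]
ρ2 ← 2·ρ2
  [ 1  -1/2  0  -9/2   1/2 ]
  [ 0     1  0     1     1 ]
  [ 0  -3/2  1   1/2  -3/2 ]
  [ 0  -1/2  0  -1/2   1/2 ]
ρ3 ← ρ3 + 3/2·ρ2
  [ 1  -1/2  0  -9/2  1/2 ]
  [ 0     1  0     1    1 ]
  [ 0     0  1     2    0 ]
  [ 0  -1/2  0  -1/2  1/2 ]
ρ4 ← ρ4 + 1/2·ρ2
  [ 1  -1/2  0  -9/2  1/2 ]
  [ 0     1  0     1    1 ]
  [ 0     0  1     2    0 ]
  [ 0     0  0     0    1 ]
ρ2 ← ρ2 − ρ4
  [ 1  -1/2  0  -9/2  1/2 ]
  [ 0     1  0     1    0 ]
  [ 0     0  1     2    0 ]
  [ 0     0  0     0    1 ]
ρ1 ← ρ1 − 1/2·ρ4
  [ 1  -1/2  0  -9/2  0 ]
  [ 0     1  0     1  0 ]
  [ 0     0  1     2  0 ]
  [ 0     0  0     0  1 ]
ρ1 ← ρ1 + 1/2·ρ2
  [ 1  0  0  -4  0 ]
  [ 0  1  0   1  0 ]
  [ 0  0  1   2  0 ]
  [ 0  0  0   0  1 ]

[[1, 0, 0, -4, 0], [0, 1, 0, 1, 0], [0, 0, 1, 2, 0], [0, 0, 0, 0, 1]]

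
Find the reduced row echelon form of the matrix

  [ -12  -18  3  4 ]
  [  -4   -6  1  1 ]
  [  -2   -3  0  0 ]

Multiply ρ1 by -1/12.
  [  1  3/2  -1/4  -1/3 ]
  [ -4   -6     1     1 ]
  [ -2   -3     0     0 ]
Add 4 times ρ1 to ρ2.
  [  1  3/2  -1/4  -1/3 ]
  [  0    0     0  -1/3 ]
  [ -2   -3     0     0 ]
Add 2 times ρ1 to ρ3.
  [ 1  3/2  -1/4  -1/3 ]
  [ 0    0     0  -1/3 ]
  [ 0    0  -1/2  -2/3 ]
Swap ρ2 and ρ3.
  [ 1  3/2  -1/4  -1/3 ]
  [ 0    0  -1/2  -2/3 ]
  [ 0    0     0  -1/3 ]
Multiply ρ2 by -2.
  [ 1  3/2  -1/4  -1/3 ]
  [ 0    0     1   4/3 ]
  [ 0    0     0  -1/3 ]
Multiply ρ3 by -3.
  [ 1  3/2  -1/4  -1/3 ]
  [ 0    0     1   4/3 ]
  [ 0    0     0     1 ]
Subtract 4/3 times ρ3 from ρ2.
  [ 1  3/2  -1/4  -1/3 ]
  [ 0    0     1     0 ]
  [ 0    0     0     1 ]
Add 1/3 times ρ3 to ρ1.
  [ 1  3/2  -1/4  0 ]
  [ 0    0     1  0 ]
  [ 0    0     0  1 ]
Add 1/4 times ρ2 to ρ1.
  [ 1  3/2  0  0 ]
  [ 0    0  1  0 ]
  [ 0    0  0  1 ]

[[1, 3/2, 0, 0], [0, 0, 1, 0], [0, 0, 0, 1]]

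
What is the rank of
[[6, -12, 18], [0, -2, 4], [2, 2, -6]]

R1 -> 1/6·R1
  [ 1  -2   3 ]
  [ 0  -2   4 ]
  [ 2   2  -6 ]
R3 -> R3 − 2·R1
  [ 1  -2    3 ]
  [ 0  -2    4 ]
  [ 0   6  -12 ]
R2 -> -1/2·R2
  [ 1  -2    3 ]
  [ 0   1   -2 ]
  [ 0   6  -12 ]
R3 -> R3 − 6·R2
  [ 1  -2   3 ]
  [ 0   1  -2 ]
  [ 0   0   0 ]
R1 -> R1 + 2·R2
  [ 1  0  -1 ]
  [ 0  1  -2 ]
  [ 0  0   0 ]
The reduced form has 2 nonzero rows.

rank = 2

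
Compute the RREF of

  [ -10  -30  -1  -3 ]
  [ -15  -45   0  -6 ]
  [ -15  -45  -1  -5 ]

[[1, 3, 0, 2/5], [0, 0, 1, -1], [0, 0, 0, 0]]

R1 -> -1/10·R1
  [   1    3  1/10  3/10 ]
  [ -15  -45     0    -6 ]
  [ -15  -45    -1    -5 ]
R2 -> R2 + 15·R1
  [   1    3  1/10  3/10 ]
  [   0    0   3/2  -3/2 ]
  [ -15  -45    -1    -5 ]
R3 -> R3 + 15·R1
  [ 1  3  1/10  3/10 ]
  [ 0  0   3/2  -3/2 ]
  [ 0  0   1/2  -1/2 ]
R2 -> 2/3·R2
  [ 1  3  1/10  3/10 ]
  [ 0  0     1    -1 ]
  [ 0  0   1/2  -1/2 ]
R3 -> R3 − 1/2·R2
  [ 1  3  1/10  3/10 ]
  [ 0  0     1    -1 ]
  [ 0  0     0     0 ]
R1 -> R1 − 1/10·R2
  [ 1  3  0  2/5 ]
  [ 0  0  1   -1 ]
  [ 0  0  0    0 ]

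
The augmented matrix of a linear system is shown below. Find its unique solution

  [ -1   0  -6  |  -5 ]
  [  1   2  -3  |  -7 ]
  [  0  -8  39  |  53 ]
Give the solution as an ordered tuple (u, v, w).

(-5, 3/2, 5/3)

Multiply ρ1 by -1.
  [ 1   0   6  |   5 ]
  [ 1   2  -3  |  -7 ]
  [ 0  -8  39  |  53 ]
Subtract ρ1 from ρ2.
  [ 1   0   6  |    5 ]
  [ 0   2  -9  |  -12 ]
  [ 0  -8  39  |   53 ]
Multiply ρ2 by 1/2.
  [ 1   0     6  |   5 ]
  [ 0   1  -9/2  |  -6 ]
  [ 0  -8    39  |  53 ]
Add 8 times ρ2 to ρ3.
  [ 1  0     6  |   5 ]
  [ 0  1  -9/2  |  -6 ]
  [ 0  0     3  |   5 ]
Multiply ρ3 by 1/3.
  [ 1  0     6  |    5 ]
  [ 0  1  -9/2  |   -6 ]
  [ 0  0     1  |  5/3 ]
Add 9/2 times ρ3 to ρ2.
  [ 1  0  6  |    5 ]
  [ 0  1  0  |  3/2 ]
  [ 0  0  1  |  5/3 ]
Subtract 6 times ρ3 from ρ1.
  [ 1  0  0  |   -5 ]
  [ 0  1  0  |  3/2 ]
  [ 0  0  1  |  5/3 ]
Reading off the last column: u = -5, v = 3/2, w = 5/3.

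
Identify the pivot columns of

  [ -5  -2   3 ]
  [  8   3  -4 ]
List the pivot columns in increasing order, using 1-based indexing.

1, 2

R1 -> -1/5·R1
  [ 1  2/5  -3/5 ]
  [ 8    3    -4 ]
R2 -> R2 − 8·R1
  [ 1   2/5  -3/5 ]
  [ 0  -1/5   4/5 ]
R2 -> -5·R2
  [ 1  2/5  -3/5 ]
  [ 0    1    -4 ]
R1 -> R1 − 2/5·R2
  [ 1  0   1 ]
  [ 0  1  -4 ]
Pivot columns are the columns containing a leading 1.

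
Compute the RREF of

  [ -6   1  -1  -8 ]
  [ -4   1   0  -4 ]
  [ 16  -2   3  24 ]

[[1, 0, 0, 2], [0, 1, 0, 4], [0, 0, 1, 0]]

ρ1 -> -1/6·ρ1
ρ2 -> ρ2 + 4·ρ1
ρ3 -> ρ3 − 16·ρ1
ρ2 -> 3·ρ2
ρ3 -> ρ3 − 2/3·ρ2
ρ3 -> -1·ρ3
ρ2 -> ρ2 − 2·ρ3
ρ1 -> ρ1 − 1/6·ρ3
ρ1 -> ρ1 + 1/6·ρ2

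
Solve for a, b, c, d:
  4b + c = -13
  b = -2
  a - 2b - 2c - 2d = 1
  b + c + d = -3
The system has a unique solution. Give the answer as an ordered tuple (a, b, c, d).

Form the augmented matrix and row-reduce:
  [ 0   4   1   0  |  -13 ]
  [ 0   1   0   0  |   -2 ]
  [ 1  -2  -2  -2  |    1 ]
  [ 0   1   1   1  |   -3 ]
R1 ↔ R3
  [ 1  -2  -2  -2  |    1 ]
  [ 0   1   0   0  |   -2 ]
  [ 0   4   1   0  |  -13 ]
  [ 0   1   1   1  |   -3 ]
R3 := R3 − 4·R2
  [ 1  -2  -2  -2  |   1 ]
  [ 0   1   0   0  |  -2 ]
  [ 0   0   1   0  |  -5 ]
  [ 0   1   1   1  |  -3 ]
R4 := R4 − R2
  [ 1  -2  -2  -2  |   1 ]
  [ 0   1   0   0  |  -2 ]
  [ 0   0   1   0  |  -5 ]
  [ 0   0   1   1  |  -1 ]
R4 := R4 − R3
  [ 1  -2  -2  -2  |   1 ]
  [ 0   1   0   0  |  -2 ]
  [ 0   0   1   0  |  -5 ]
  [ 0   0   0   1  |   4 ]
R1 := R1 + 2·R4
  [ 1  -2  -2  0  |   9 ]
  [ 0   1   0  0  |  -2 ]
  [ 0   0   1  0  |  -5 ]
  [ 0   0   0  1  |   4 ]
R1 := R1 + 2·R3
  [ 1  -2  0  0  |  -1 ]
  [ 0   1  0  0  |  -2 ]
  [ 0   0  1  0  |  -5 ]
  [ 0   0  0  1  |   4 ]
R1 := R1 + 2·R2
  [ 1  0  0  0  |  -5 ]
  [ 0  1  0  0  |  -2 ]
  [ 0  0  1  0  |  -5 ]
  [ 0  0  0  1  |   4 ]
Reading off the last column: a = -5, b = -2, c = -5, d = 4.

(-5, -2, -5, 4)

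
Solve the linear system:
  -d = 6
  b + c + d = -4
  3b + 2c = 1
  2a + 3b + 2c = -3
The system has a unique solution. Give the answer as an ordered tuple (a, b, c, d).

Form the augmented matrix and row-reduce:
  [ 0  0  0  -1  |   6 ]
  [ 0  1  1   1  |  -4 ]
  [ 0  3  2   0  |   1 ]
  [ 2  3  2   0  |  -3 ]
r1 <=> r4
  [ 2  3  2   0  |  -3 ]
  [ 0  1  1   1  |  -4 ]
  [ 0  3  2   0  |   1 ]
  [ 0  0  0  -1  |   6 ]
r1 ← 1/2·r1
  [ 1  3/2  1   0  |  -3/2 ]
  [ 0    1  1   1  |    -4 ]
  [ 0    3  2   0  |     1 ]
  [ 0    0  0  -1  |     6 ]
r3 ← r3 − 3·r2
  [ 1  3/2   1   0  |  -3/2 ]
  [ 0    1   1   1  |    -4 ]
  [ 0    0  -1  -3  |    13 ]
  [ 0    0   0  -1  |     6 ]
r3 ← -1·r3
  [ 1  3/2  1   0  |  -3/2 ]
  [ 0    1  1   1  |    -4 ]
  [ 0    0  1   3  |   -13 ]
  [ 0    0  0  -1  |     6 ]
r4 ← -1·r4
  [ 1  3/2  1  0  |  -3/2 ]
  [ 0    1  1  1  |    -4 ]
  [ 0    0  1  3  |   -13 ]
  [ 0    0  0  1  |    -6 ]
r3 ← r3 − 3·r4
  [ 1  3/2  1  0  |  -3/2 ]
  [ 0    1  1  1  |    -4 ]
  [ 0    0  1  0  |     5 ]
  [ 0    0  0  1  |    -6 ]
r2 ← r2 − r4
  [ 1  3/2  1  0  |  -3/2 ]
  [ 0    1  1  0  |     2 ]
  [ 0    0  1  0  |     5 ]
  [ 0    0  0  1  |    -6 ]
r2 ← r2 − r3
  [ 1  3/2  1  0  |  -3/2 ]
  [ 0    1  0  0  |    -3 ]
  [ 0    0  1  0  |     5 ]
  [ 0    0  0  1  |    -6 ]
r1 ← r1 − r3
  [ 1  3/2  0  0  |  -13/2 ]
  [ 0    1  0  0  |     -3 ]
  [ 0    0  1  0  |      5 ]
  [ 0    0  0  1  |     -6 ]
r1 ← r1 − 3/2·r2
  [ 1  0  0  0  |  -2 ]
  [ 0  1  0  0  |  -3 ]
  [ 0  0  1  0  |   5 ]
  [ 0  0  0  1  |  -6 ]
Reading off the last column: a = -2, b = -3, c = 5, d = -6.

(-2, -3, 5, -6)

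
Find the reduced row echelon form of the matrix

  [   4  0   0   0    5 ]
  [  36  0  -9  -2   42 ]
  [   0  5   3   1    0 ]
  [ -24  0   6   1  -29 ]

[[1, 0, 0, 0, 5/4], [0, 1, 0, 0, -2/5], [0, 0, 1, 0, -1/3], [0, 0, 0, 1, 3]]

r1 -> 1/4·r1
r2 -> r2 − 36·r1
r4 -> r4 + 24·r1
r2 <-> r3
r2 -> 1/5·r2
r3 -> -1/9·r3
r4 -> r4 − 6·r3
r4 -> -3·r4
r3 -> r3 − 2/9·r4
r2 -> r2 − 1/5·r4
r2 -> r2 − 3/5·r3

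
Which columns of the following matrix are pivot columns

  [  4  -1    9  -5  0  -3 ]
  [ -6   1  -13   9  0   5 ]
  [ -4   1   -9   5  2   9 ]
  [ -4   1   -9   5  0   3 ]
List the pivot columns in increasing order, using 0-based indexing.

0, 1, 4

r1 ← 1/4·r1
  [  1  -1/4  9/4  -5/4  0  -3/4 ]
  [ -6     1  -13     9  0     5 ]
  [ -4     1   -9     5  2     9 ]
  [ -4     1   -9     5  0     3 ]
r2 ← r2 + 6·r1
  [  1  -1/4  9/4  -5/4  0  -3/4 ]
  [  0  -1/2  1/2   3/2  0   1/2 ]
  [ -4     1   -9     5  2     9 ]
  [ -4     1   -9     5  0     3 ]
r3 ← r3 + 4·r1
  [  1  -1/4  9/4  -5/4  0  -3/4 ]
  [  0  -1/2  1/2   3/2  0   1/2 ]
  [  0     0    0     0  2     6 ]
  [ -4     1   -9     5  0     3 ]
r4 ← r4 + 4·r1
  [ 1  -1/4  9/4  -5/4  0  -3/4 ]
  [ 0  -1/2  1/2   3/2  0   1/2 ]
  [ 0     0    0     0  2     6 ]
  [ 0     0    0     0  0     0 ]
r2 ← -2·r2
  [ 1  -1/4  9/4  -5/4  0  -3/4 ]
  [ 0     1   -1    -3  0    -1 ]
  [ 0     0    0     0  2     6 ]
  [ 0     0    0     0  0     0 ]
r3 ← 1/2·r3
  [ 1  -1/4  9/4  -5/4  0  -3/4 ]
  [ 0     1   -1    -3  0    -1 ]
  [ 0     0    0     0  1     3 ]
  [ 0     0    0     0  0     0 ]
r1 ← r1 + 1/4·r2
  [ 1  0   2  -2  0  -1 ]
  [ 0  1  -1  -3  0  -1 ]
  [ 0  0   0   0  1   3 ]
  [ 0  0   0   0  0   0 ]
Pivot columns are the columns containing a leading 1.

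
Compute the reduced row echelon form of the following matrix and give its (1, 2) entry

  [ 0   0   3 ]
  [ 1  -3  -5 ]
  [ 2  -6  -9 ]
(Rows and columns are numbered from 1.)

R1 <-> R2
  [ 1  -3  -5 ]
  [ 0   0   3 ]
  [ 2  -6  -9 ]
R3 := R3 − 2·R1
  [ 1  -3  -5 ]
  [ 0   0   3 ]
  [ 0   0   1 ]
R2 := 1/3·R2
  [ 1  -3  -5 ]
  [ 0   0   1 ]
  [ 0   0   1 ]
R3 := R3 − R2
  [ 1  -3  -5 ]
  [ 0   0   1 ]
  [ 0   0   0 ]
R1 := R1 + 5·R2
  [ 1  -3  0 ]
  [ 0   0  1 ]
  [ 0   0  0 ]

-3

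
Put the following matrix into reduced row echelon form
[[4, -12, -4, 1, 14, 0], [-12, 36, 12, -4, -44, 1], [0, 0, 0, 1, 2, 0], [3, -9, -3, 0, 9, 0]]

[[1, -3, -1, 0, 3, 0], [0, 0, 0, 1, 2, 0], [0, 0, 0, 0, 0, 1], [0, 0, 0, 0, 0, 0]]

ρ1 ← 1/4·ρ1
  [   1  -3  -1  1/4  7/2  0 ]
  [ -12  36  12   -4  -44  1 ]
  [   0   0   0    1    2  0 ]
  [   3  -9  -3    0    9  0 ]
ρ2 ← ρ2 + 12·ρ1
  [ 1  -3  -1  1/4  7/2  0 ]
  [ 0   0   0   -1   -2  1 ]
  [ 0   0   0    1    2  0 ]
  [ 3  -9  -3    0    9  0 ]
ρ4 ← ρ4 − 3·ρ1
  [ 1  -3  -1   1/4   7/2  0 ]
  [ 0   0   0    -1    -2  1 ]
  [ 0   0   0     1     2  0 ]
  [ 0   0   0  -3/4  -3/2  0 ]
ρ2 ← -1·ρ2
  [ 1  -3  -1   1/4   7/2   0 ]
  [ 0   0   0     1     2  -1 ]
  [ 0   0   0     1     2   0 ]
  [ 0   0   0  -3/4  -3/2   0 ]
ρ3 ← ρ3 − ρ2
  [ 1  -3  -1   1/4   7/2   0 ]
  [ 0   0   0     1     2  -1 ]
  [ 0   0   0     0     0   1 ]
  [ 0   0   0  -3/4  -3/2   0 ]
ρ4 ← ρ4 + 3/4·ρ2
  [ 1  -3  -1  1/4  7/2     0 ]
  [ 0   0   0    1    2    -1 ]
  [ 0   0   0    0    0     1 ]
  [ 0   0   0    0    0  -3/4 ]
ρ4 ← ρ4 + 3/4·ρ3
  [ 1  -3  -1  1/4  7/2   0 ]
  [ 0   0   0    1    2  -1 ]
  [ 0   0   0    0    0   1 ]
  [ 0   0   0    0    0   0 ]
ρ2 ← ρ2 + ρ3
  [ 1  -3  -1  1/4  7/2  0 ]
  [ 0   0   0    1    2  0 ]
  [ 0   0   0    0    0  1 ]
  [ 0   0   0    0    0  0 ]
ρ1 ← ρ1 − 1/4·ρ2
  [ 1  -3  -1  0  3  0 ]
  [ 0   0   0  1  2  0 ]
  [ 0   0   0  0  0  1 ]
  [ 0   0   0  0  0  0 ]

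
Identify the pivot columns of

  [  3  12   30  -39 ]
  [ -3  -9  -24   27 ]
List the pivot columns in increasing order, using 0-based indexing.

r1 ← 1/3·r1
  [  1   4   10  -13 ]
  [ -3  -9  -24   27 ]
r2 ← r2 + 3·r1
  [ 1  4  10  -13 ]
  [ 0  3   6  -12 ]
r2 ← 1/3·r2
  [ 1  4  10  -13 ]
  [ 0  1   2   -4 ]
r1 ← r1 − 4·r2
  [ 1  0  2   3 ]
  [ 0  1  2  -4 ]
Pivot columns are the columns containing a leading 1.

0, 1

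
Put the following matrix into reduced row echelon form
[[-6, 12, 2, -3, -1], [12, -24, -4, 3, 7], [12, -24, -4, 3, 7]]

R1 ← -1/6·R1
R2 ← R2 − 12·R1
R3 ← R3 − 12·R1
R2 ← -1/3·R2
R3 ← R3 + 3·R2
R1 ← R1 − 1/2·R2

[[1, -2, -1/3, 0, 1], [0, 0, 0, 1, -5/3], [0, 0, 0, 0, 0]]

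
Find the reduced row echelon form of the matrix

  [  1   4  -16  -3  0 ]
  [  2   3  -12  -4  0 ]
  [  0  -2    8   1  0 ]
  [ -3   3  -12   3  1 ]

[[1, 0, 0, 0, 0], [0, 1, -4, 0, 0], [0, 0, 0, 1, 0], [0, 0, 0, 0, 1]]

r2 := r2 − 2·r1
  [  1   4  -16  -3  0 ]
  [  0  -5   20   2  0 ]
  [  0  -2    8   1  0 ]
  [ -3   3  -12   3  1 ]
r4 := r4 + 3·r1
  [ 1   4  -16  -3  0 ]
  [ 0  -5   20   2  0 ]
  [ 0  -2    8   1  0 ]
  [ 0  15  -60  -6  1 ]
r2 := -1/5·r2
  [ 1   4  -16    -3  0 ]
  [ 0   1   -4  -2/5  0 ]
  [ 0  -2    8     1  0 ]
  [ 0  15  -60    -6  1 ]
r3 := r3 + 2·r2
  [ 1   4  -16    -3  0 ]
  [ 0   1   -4  -2/5  0 ]
  [ 0   0    0   1/5  0 ]
  [ 0  15  -60    -6  1 ]
r4 := r4 − 15·r2
  [ 1  4  -16    -3  0 ]
  [ 0  1   -4  -2/5  0 ]
  [ 0  0    0   1/5  0 ]
  [ 0  0    0     0  1 ]
r3 := 5·r3
  [ 1  4  -16    -3  0 ]
  [ 0  1   -4  -2/5  0 ]
  [ 0  0    0     1  0 ]
  [ 0  0    0     0  1 ]
r2 := r2 + 2/5·r3
  [ 1  4  -16  -3  0 ]
  [ 0  1   -4   0  0 ]
  [ 0  0    0   1  0 ]
  [ 0  0    0   0  1 ]
r1 := r1 + 3·r3
  [ 1  4  -16  0  0 ]
  [ 0  1   -4  0  0 ]
  [ 0  0    0  1  0 ]
  [ 0  0    0  0  1 ]
r1 := r1 − 4·r2
  [ 1  0   0  0  0 ]
  [ 0  1  -4  0  0 ]
  [ 0  0   0  1  0 ]
  [ 0  0   0  0  1 ]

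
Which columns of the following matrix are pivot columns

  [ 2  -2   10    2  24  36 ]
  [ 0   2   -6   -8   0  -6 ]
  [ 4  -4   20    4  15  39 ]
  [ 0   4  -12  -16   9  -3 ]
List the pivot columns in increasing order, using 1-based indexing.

R1 → 1/2·R1
R3 → R3 − 4·R1
R2 → 1/2·R2
R4 → R4 − 4·R2
R3 → -1/33·R3
R4 → R4 − 9·R3
R1 → R1 − 12·R3
R1 → R1 + R2
Pivot columns are the columns containing a leading 1.

1, 2, 5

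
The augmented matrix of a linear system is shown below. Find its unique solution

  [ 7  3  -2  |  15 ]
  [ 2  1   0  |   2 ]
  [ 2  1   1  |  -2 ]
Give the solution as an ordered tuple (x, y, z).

(1, 0, -4)

R1 -> 1/7·R1
  [ 1  3/7  -2/7  |  15/7 ]
  [ 2    1     0  |     2 ]
  [ 2    1     1  |    -2 ]
R2 -> R2 − 2·R1
  [ 1  3/7  -2/7  |   15/7 ]
  [ 0  1/7   4/7  |  -16/7 ]
  [ 2    1     1  |     -2 ]
R3 -> R3 − 2·R1
  [ 1  3/7  -2/7  |   15/7 ]
  [ 0  1/7   4/7  |  -16/7 ]
  [ 0  1/7  11/7  |  -44/7 ]
R2 -> 7·R2
  [ 1  3/7  -2/7  |   15/7 ]
  [ 0    1     4  |    -16 ]
  [ 0  1/7  11/7  |  -44/7 ]
R3 -> R3 − 1/7·R2
  [ 1  3/7  -2/7  |  15/7 ]
  [ 0    1     4  |   -16 ]
  [ 0    0     1  |    -4 ]
R2 -> R2 − 4·R3
  [ 1  3/7  -2/7  |  15/7 ]
  [ 0    1     0  |     0 ]
  [ 0    0     1  |    -4 ]
R1 -> R1 + 2/7·R3
  [ 1  3/7  0  |   1 ]
  [ 0    1  0  |   0 ]
  [ 0    0  1  |  -4 ]
R1 -> R1 − 3/7·R2
  [ 1  0  0  |   1 ]
  [ 0  1  0  |   0 ]
  [ 0  0  1  |  -4 ]
Reading off the last column: x = 1, y = 0, z = -4.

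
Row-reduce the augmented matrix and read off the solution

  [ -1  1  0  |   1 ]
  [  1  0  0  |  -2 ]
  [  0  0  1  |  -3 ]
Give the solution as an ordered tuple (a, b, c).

(-2, -1, -3)

R1 → -1·R1
  [ 1  -1  0  |  -1 ]
  [ 1   0  0  |  -2 ]
  [ 0   0  1  |  -3 ]
R2 → R2 − R1
  [ 1  -1  0  |  -1 ]
  [ 0   1  0  |  -1 ]
  [ 0   0  1  |  -3 ]
R1 → R1 + R2
  [ 1  0  0  |  -2 ]
  [ 0  1  0  |  -1 ]
  [ 0  0  1  |  -3 ]
Reading off the last column: a = -2, b = -1, c = -3.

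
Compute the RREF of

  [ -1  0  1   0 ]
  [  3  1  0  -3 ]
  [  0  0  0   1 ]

[[1, 0, -1, 0], [0, 1, 3, 0], [0, 0, 0, 1]]

Multiply R1 by -1.
  [ 1  0  -1   0 ]
  [ 3  1   0  -3 ]
  [ 0  0   0   1 ]
Subtract 3 times R1 from R2.
  [ 1  0  -1   0 ]
  [ 0  1   3  -3 ]
  [ 0  0   0   1 ]
Add 3 times R3 to R2.
  [ 1  0  -1  0 ]
  [ 0  1   3  0 ]
  [ 0  0   0  1 ]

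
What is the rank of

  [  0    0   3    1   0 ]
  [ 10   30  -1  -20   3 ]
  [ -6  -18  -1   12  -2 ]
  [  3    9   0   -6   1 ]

rank = 4

r1 <-> r2
  [ 10   30  -1  -20   3 ]
  [  0    0   3    1   0 ]
  [ -6  -18  -1   12  -2 ]
  [  3    9   0   -6   1 ]
r1 → 1/10·r1
  [  1    3  -1/10  -2  3/10 ]
  [  0    0      3   1     0 ]
  [ -6  -18     -1  12    -2 ]
  [  3    9      0  -6     1 ]
r3 → r3 + 6·r1
  [ 1  3  -1/10  -2  3/10 ]
  [ 0  0      3   1     0 ]
  [ 0  0   -8/5   0  -1/5 ]
  [ 3  9      0  -6     1 ]
r4 → r4 − 3·r1
  [ 1  3  -1/10  -2  3/10 ]
  [ 0  0      3   1     0 ]
  [ 0  0   -8/5   0  -1/5 ]
  [ 0  0   3/10   0  1/10 ]
r2 → 1/3·r2
  [ 1  3  -1/10   -2  3/10 ]
  [ 0  0      1  1/3     0 ]
  [ 0  0   -8/5    0  -1/5 ]
  [ 0  0   3/10    0  1/10 ]
r3 → r3 + 8/5·r2
  [ 1  3  -1/10    -2  3/10 ]
  [ 0  0      1   1/3     0 ]
  [ 0  0      0  8/15  -1/5 ]
  [ 0  0   3/10     0  1/10 ]
r4 → r4 − 3/10·r2
  [ 1  3  -1/10     -2  3/10 ]
  [ 0  0      1    1/3     0 ]
  [ 0  0      0   8/15  -1/5 ]
  [ 0  0      0  -1/10  1/10 ]
r3 → 15/8·r3
  [ 1  3  -1/10     -2  3/10 ]
  [ 0  0      1    1/3     0 ]
  [ 0  0      0      1  -3/8 ]
  [ 0  0      0  -1/10  1/10 ]
r4 → r4 + 1/10·r3
  [ 1  3  -1/10   -2  3/10 ]
  [ 0  0      1  1/3     0 ]
  [ 0  0      0    1  -3/8 ]
  [ 0  0      0    0  1/16 ]
r4 → 16·r4
  [ 1  3  -1/10   -2  3/10 ]
  [ 0  0      1  1/3     0 ]
  [ 0  0      0    1  -3/8 ]
  [ 0  0      0    0     1 ]
r3 → r3 + 3/8·r4
  [ 1  3  -1/10   -2  3/10 ]
  [ 0  0      1  1/3     0 ]
  [ 0  0      0    1     0 ]
  [ 0  0      0    0     1 ]
r1 → r1 − 3/10·r4
  [ 1  3  -1/10   -2  0 ]
  [ 0  0      1  1/3  0 ]
  [ 0  0      0    1  0 ]
  [ 0  0      0    0  1 ]
r2 → r2 − 1/3·r3
  [ 1  3  -1/10  -2  0 ]
  [ 0  0      1   0  0 ]
  [ 0  0      0   1  0 ]
  [ 0  0      0   0  1 ]
r1 → r1 + 2·r3
  [ 1  3  -1/10  0  0 ]
  [ 0  0      1  0  0 ]
  [ 0  0      0  1  0 ]
  [ 0  0      0  0  1 ]
r1 → r1 + 1/10·r2
  [ 1  3  0  0  0 ]
  [ 0  0  1  0  0 ]
  [ 0  0  0  1  0 ]
  [ 0  0  0  0  1 ]
The reduced form has 4 nonzero rows.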